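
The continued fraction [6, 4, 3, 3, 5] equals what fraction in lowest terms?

Using pₖ = aₖpₖ₋₁ + pₖ₋₂ and qₖ = aₖqₖ₋₁ + qₖ₋₂:
  k=0: a=6, p=6, q=1
  k=1: a=4, p=25, q=4
  k=2: a=3, p=81, q=13
  k=3: a=3, p=268, q=43
  k=4: a=5, p=1421, q=228

1421/228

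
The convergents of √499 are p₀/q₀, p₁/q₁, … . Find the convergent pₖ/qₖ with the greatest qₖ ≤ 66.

1452/65

√499 = [22; 2, 1, 21, 1, 2, 44, …] (period length 6).
Convergents:
  p_0/q_0 = 22/1
  p_1/q_1 = 45/2
  p_2/q_2 = 67/3
  p_3/q_3 = 1452/65
  p_4/q_4 = 1519/68
q_3 = 65 ≤ 66 < 68 = q_4, so the answer is 1452/65.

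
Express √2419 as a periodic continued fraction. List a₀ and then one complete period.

[49; 5, 2, 5, 98]

a₀ = ⌊√2419⌋ = 49.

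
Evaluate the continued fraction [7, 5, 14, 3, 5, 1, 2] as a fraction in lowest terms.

Using pₖ = aₖpₖ₋₁ + pₖ₋₂ and qₖ = aₖqₖ₋₁ + qₖ₋₂:
  k=0: a=7, p=7, q=1
  k=1: a=5, p=36, q=5
  k=2: a=14, p=511, q=71
  k=3: a=3, p=1569, q=218
  k=4: a=5, p=8356, q=1161
  k=5: a=1, p=9925, q=1379
  k=6: a=2, p=28206, q=3919

28206/3919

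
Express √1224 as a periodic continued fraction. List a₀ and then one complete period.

a₀ = ⌊√1224⌋ = 34.

[34; 1, 68]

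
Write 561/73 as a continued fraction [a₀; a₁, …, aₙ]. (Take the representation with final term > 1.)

561 = 7×73 + 50
73 = 1×50 + 23
50 = 2×23 + 4
23 = 5×4 + 3
4 = 1×3 + 1
3 = 3×1 + 0  (stop)
So 561/73 = [7; 1, 2, 5, 1, 3].

[7; 1, 2, 5, 1, 3]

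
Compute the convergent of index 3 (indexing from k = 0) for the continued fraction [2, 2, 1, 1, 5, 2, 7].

12/5

Using pₖ = aₖpₖ₋₁ + pₖ₋₂, qₖ = aₖqₖ₋₁ + qₖ₋₂ (with p₋₁=1, p₋₂=0, q₋₁=0, q₋₂=1):
  k=0: a=2, p=2, q=1
  k=1: a=2, p=5, q=2
  k=2: a=1, p=7, q=3
  k=3: a=1, p=12, q=5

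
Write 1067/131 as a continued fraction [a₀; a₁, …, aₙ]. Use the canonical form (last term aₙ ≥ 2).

[8; 6, 1, 8, 2]

1067 = 8·131 + 19
131 = 6·19 + 17
19 = 1·17 + 2
17 = 8·2 + 1
2 = 2·1 + 0  (stop)
So 1067/131 = [8; 6, 1, 8, 2].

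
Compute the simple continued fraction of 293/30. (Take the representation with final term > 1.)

[9; 1, 3, 3, 2]

293 = 9·30 + 23
30 = 1·23 + 7
23 = 3·7 + 2
7 = 3·2 + 1
2 = 2·1 + 0  (stop)
So 293/30 = [9; 1, 3, 3, 2].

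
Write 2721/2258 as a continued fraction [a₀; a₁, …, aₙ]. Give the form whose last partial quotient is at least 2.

[1; 4, 1, 7, 8, 7]

2721 = 1×2258 + 463
2258 = 4×463 + 406
463 = 1×406 + 57
406 = 7×57 + 7
57 = 8×7 + 1
7 = 7×1 + 0  (stop)
So 2721/2258 = [1; 4, 1, 7, 8, 7].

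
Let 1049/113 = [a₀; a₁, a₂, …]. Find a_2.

1

1049 = 9·113 + 32   →  a_0 = 9
113 = 3·32 + 17   →  a_1 = 3
32 = 1·17 + 15   →  a_2 = 1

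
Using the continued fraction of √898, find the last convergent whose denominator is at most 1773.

√898 = [29; 1, 28, 1, 58, …] (period length 4).
Convergents:
  p_0/q_0 = 29/1
  p_1/q_1 = 30/1
  p_2/q_2 = 869/29
  p_3/q_3 = 899/30
  p_4/q_4 = 53011/1769
  p_5/q_5 = 53910/1799
q_4 = 1769 ≤ 1773 < 1799 = q_5, so the answer is 53011/1769.

53011/1769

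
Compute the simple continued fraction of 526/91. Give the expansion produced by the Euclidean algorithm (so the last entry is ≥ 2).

526 = 5×91 + 71
91 = 1×71 + 20
71 = 3×20 + 11
20 = 1×11 + 9
11 = 1×9 + 2
9 = 4×2 + 1
2 = 2×1 + 0  (stop)
So 526/91 = [5; 1, 3, 1, 1, 4, 2].

[5; 1, 3, 1, 1, 4, 2]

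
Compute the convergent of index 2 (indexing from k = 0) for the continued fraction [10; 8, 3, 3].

Using pₖ = aₖpₖ₋₁ + pₖ₋₂, qₖ = aₖqₖ₋₁ + qₖ₋₂ (with p₋₁=1, p₋₂=0, q₋₁=0, q₋₂=1):
  k=0: a=10, p=10, q=1
  k=1: a=8, p=81, q=8
  k=2: a=3, p=253, q=25

253/25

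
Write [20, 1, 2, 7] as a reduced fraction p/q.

Using pₖ = aₖpₖ₋₁ + pₖ₋₂ and qₖ = aₖqₖ₋₁ + qₖ₋₂:
  k=0: a=20, p=20, q=1
  k=1: a=1, p=21, q=1
  k=2: a=2, p=62, q=3
  k=3: a=7, p=455, q=22

455/22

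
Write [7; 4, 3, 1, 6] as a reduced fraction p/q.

832/115

Using pₖ = aₖpₖ₋₁ + pₖ₋₂ and qₖ = aₖqₖ₋₁ + qₖ₋₂:
  k=0: a=7, p=7, q=1
  k=1: a=4, p=29, q=4
  k=2: a=3, p=94, q=13
  k=3: a=1, p=123, q=17
  k=4: a=6, p=832, q=115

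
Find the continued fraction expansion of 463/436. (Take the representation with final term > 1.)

[1; 16, 6, 1, 3]

463 = 1·436 + 27
436 = 16·27 + 4
27 = 6·4 + 3
4 = 1·3 + 1
3 = 3·1 + 0  (stop)
So 463/436 = [1; 16, 6, 1, 3].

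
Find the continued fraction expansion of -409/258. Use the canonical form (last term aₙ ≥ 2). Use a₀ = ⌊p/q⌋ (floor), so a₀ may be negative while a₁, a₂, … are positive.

[-2; 2, 2, 2, 3, 6]

-409 = -2·258 + 107
258 = 2·107 + 44
107 = 2·44 + 19
44 = 2·19 + 6
19 = 3·6 + 1
6 = 6·1 + 0  (stop)
So -409/258 = [-2; 2, 2, 2, 3, 6].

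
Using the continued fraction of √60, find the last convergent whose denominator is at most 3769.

28327/3657

√60 = [7; 1, 2, 1, 14, …] (period length 4).
Convergents:
  p_0/q_0 = 7/1
  p_1/q_1 = 8/1
  p_2/q_2 = 23/3
  p_3/q_3 = 31/4
  p_4/q_4 = 457/59
  p_5/q_5 = 488/63
  p_6/q_6 = 1433/185
  p_7/q_7 = 1921/248
  p_8/q_8 = 28327/3657
  p_9/q_9 = 30248/3905
q_8 = 3657 ≤ 3769 < 3905 = q_9, so the answer is 28327/3657.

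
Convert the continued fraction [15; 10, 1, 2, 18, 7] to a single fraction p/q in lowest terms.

62503/4141

Fold from the inside: start with 7/1.
  18 + 1/7 = 127/7
  2 + 7/127 = 261/127
  1 + 127/261 = 388/261
  10 + 261/388 = 4141/388
  15 + 388/4141 = 62503/4141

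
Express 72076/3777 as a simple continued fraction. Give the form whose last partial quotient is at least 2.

[19; 12, 14, 1, 9, 2]

72076 = 19*3777 + 313
3777 = 12*313 + 21
313 = 14*21 + 19
21 = 1*19 + 2
19 = 9*2 + 1
2 = 2*1 + 0  (stop)
So 72076/3777 = [19; 12, 14, 1, 9, 2].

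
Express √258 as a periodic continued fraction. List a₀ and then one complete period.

[16; 16, 32]

a₀ = ⌊√258⌋ = 16.
With m₀=0, d₀=1 and mₖ₊₁ = dₖaₖ − mₖ, dₖ₊₁ = (n − mₖ₊₁²)/dₖ, aₖ₊₁ = ⌊(a₀+mₖ₊₁)/dₖ₊₁⌋:
  k=1: m=16, d=2, a=16
  k=2: m=16, d=1, a=32
d=1 and a=2a₀=32 at k=2, so the next step gives (m, d) = (16, 2) again — its k=1 value — and the period has length 2.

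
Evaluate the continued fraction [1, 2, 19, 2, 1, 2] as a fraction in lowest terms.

473/318

Fold from the inside: start with 2/1.
  1 + 1/2 = 3/2
  2 + 2/3 = 8/3
  19 + 3/8 = 155/8
  2 + 8/155 = 318/155
  1 + 155/318 = 473/318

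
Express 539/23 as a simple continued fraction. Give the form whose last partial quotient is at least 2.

539 = 23*23 + 10
23 = 2*10 + 3
10 = 3*3 + 1
3 = 3*1 + 0  (stop)
So 539/23 = [23; 2, 3, 3].

[23; 2, 3, 3]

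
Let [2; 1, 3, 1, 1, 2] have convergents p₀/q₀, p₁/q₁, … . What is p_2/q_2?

Using pₖ = aₖpₖ₋₁ + pₖ₋₂, qₖ = aₖqₖ₋₁ + qₖ₋₂ (with p₋₁=1, p₋₂=0, q₋₁=0, q₋₂=1):
  k=0: a=2, p=2, q=1
  k=1: a=1, p=3, q=1
  k=2: a=3, p=11, q=4

11/4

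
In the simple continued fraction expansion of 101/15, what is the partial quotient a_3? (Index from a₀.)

1

101 = 6·15 + 11   →  a_0 = 6
15 = 1·11 + 4   →  a_1 = 1
11 = 2·4 + 3   →  a_2 = 2
4 = 1·3 + 1   →  a_3 = 1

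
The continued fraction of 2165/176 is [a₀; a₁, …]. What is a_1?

2165 = 12·176 + 53   →  a_0 = 12
176 = 3·53 + 17   →  a_1 = 3

3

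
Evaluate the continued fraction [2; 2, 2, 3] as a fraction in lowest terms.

41/17

Using pₖ = aₖpₖ₋₁ + pₖ₋₂ and qₖ = aₖqₖ₋₁ + qₖ₋₂:
  k=0: a=2, p=2, q=1
  k=1: a=2, p=5, q=2
  k=2: a=2, p=12, q=5
  k=3: a=3, p=41, q=17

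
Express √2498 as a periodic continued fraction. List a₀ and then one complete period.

[49; 1, 48, 1, 98]

a₀ = ⌊√2498⌋ = 49.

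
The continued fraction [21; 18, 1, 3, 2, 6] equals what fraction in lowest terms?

Using pₖ = aₖpₖ₋₁ + pₖ₋₂ and qₖ = aₖqₖ₋₁ + qₖ₋₂:
  k=0: a=21, p=21, q=1
  k=1: a=18, p=379, q=18
  k=2: a=1, p=400, q=19
  k=3: a=3, p=1579, q=75
  k=4: a=2, p=3558, q=169
  k=5: a=6, p=22927, q=1089

22927/1089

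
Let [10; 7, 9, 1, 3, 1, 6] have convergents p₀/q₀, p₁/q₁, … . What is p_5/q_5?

3529/348

Using pₖ = aₖpₖ₋₁ + pₖ₋₂, qₖ = aₖqₖ₋₁ + qₖ₋₂ (with p₋₁=1, p₋₂=0, q₋₁=0, q₋₂=1):
  k=0: a=10, p=10, q=1
  k=1: a=7, p=71, q=7
  k=2: a=9, p=649, q=64
  k=3: a=1, p=720, q=71
  k=4: a=3, p=2809, q=277
  k=5: a=1, p=3529, q=348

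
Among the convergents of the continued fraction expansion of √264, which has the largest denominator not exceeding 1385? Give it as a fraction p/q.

8449/520

√264 = [16; 4, 32, …] (period length 2).
Convergents:
  p_0/q_0 = 16/1
  p_1/q_1 = 65/4
  p_2/q_2 = 2096/129
  p_3/q_3 = 8449/520
  p_4/q_4 = 272464/16769
q_3 = 520 ≤ 1385 < 16769 = q_4, so the answer is 8449/520.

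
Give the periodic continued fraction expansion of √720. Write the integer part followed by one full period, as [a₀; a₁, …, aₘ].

a₀ = ⌊√720⌋ = 26.
With m₀=0, d₀=1 and mₖ₊₁ = dₖaₖ − mₖ, dₖ₊₁ = (n − mₖ₊₁²)/dₖ, aₖ₊₁ = ⌊(a₀+mₖ₊₁)/dₖ₊₁⌋:
  k=1: m=26, d=44, a=1
  k=2: m=18, d=9, a=4
  k=3: m=18, d=44, a=1
  k=4: m=26, d=1, a=52
d=1 and a=2a₀=52 at k=4, so the next step gives (m, d) = (26, 44) again — its k=1 value — and the period has length 4.

[26; 1, 4, 1, 52]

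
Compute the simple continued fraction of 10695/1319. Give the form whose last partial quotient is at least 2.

10695 = 8×1319 + 143
1319 = 9×143 + 32
143 = 4×32 + 15
32 = 2×15 + 2
15 = 7×2 + 1
2 = 2×1 + 0  (stop)
So 10695/1319 = [8; 9, 4, 2, 7, 2].

[8; 9, 4, 2, 7, 2]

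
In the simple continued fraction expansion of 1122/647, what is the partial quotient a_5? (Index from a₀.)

1122 = 1·647 + 475   →  a_0 = 1
647 = 1·475 + 172   →  a_1 = 1
475 = 2·172 + 131   →  a_2 = 2
172 = 1·131 + 41   →  a_3 = 1
131 = 3·41 + 8   →  a_4 = 3
41 = 5·8 + 1   →  a_5 = 5

5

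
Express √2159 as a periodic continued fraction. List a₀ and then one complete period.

[46; 2, 6, 1, 1, 1, 6, 2, 92]

a₀ = ⌊√2159⌋ = 46.
With m₀=0, d₀=1 and mₖ₊₁ = dₖaₖ − mₖ, dₖ₊₁ = (n − mₖ₊₁²)/dₖ, aₖ₊₁ = ⌊(a₀+mₖ₊₁)/dₖ₊₁⌋:
  k=1: m=46, d=43, a=2
  k=2: m=40, d=13, a=6
  k=3: m=38, d=55, a=1
  k=4: m=17, d=34, a=1
  k=5: m=17, d=55, a=1
  k=6: m=38, d=13, a=6
  k=7: m=40, d=43, a=2
  k=8: m=46, d=1, a=92
d=1 and a=2a₀=92 at k=8, so the next step gives (m, d) = (46, 43) again — its k=1 value — and the period has length 8.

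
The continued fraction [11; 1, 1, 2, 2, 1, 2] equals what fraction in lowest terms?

Fold from the inside: start with 2/1.
  1 + 1/2 = 3/2
  2 + 2/3 = 8/3
  2 + 3/8 = 19/8
  1 + 8/19 = 27/19
  1 + 19/27 = 46/27
  11 + 27/46 = 533/46

533/46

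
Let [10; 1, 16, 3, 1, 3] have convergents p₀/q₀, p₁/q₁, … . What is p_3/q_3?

Using pₖ = aₖpₖ₋₁ + pₖ₋₂, qₖ = aₖqₖ₋₁ + qₖ₋₂ (with p₋₁=1, p₋₂=0, q₋₁=0, q₋₂=1):
  k=0: a=10, p=10, q=1
  k=1: a=1, p=11, q=1
  k=2: a=16, p=186, q=17
  k=3: a=3, p=569, q=52

569/52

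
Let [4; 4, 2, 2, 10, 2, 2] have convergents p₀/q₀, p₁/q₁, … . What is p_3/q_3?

93/22

Using pₖ = aₖpₖ₋₁ + pₖ₋₂, qₖ = aₖqₖ₋₁ + qₖ₋₂ (with p₋₁=1, p₋₂=0, q₋₁=0, q₋₂=1):
  k=0: a=4, p=4, q=1
  k=1: a=4, p=17, q=4
  k=2: a=2, p=38, q=9
  k=3: a=2, p=93, q=22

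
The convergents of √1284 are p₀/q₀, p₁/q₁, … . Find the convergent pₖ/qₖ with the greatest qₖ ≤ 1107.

15444/431

√1284 = [35; 1, 4, 1, 70, …] (period length 4).
Convergents:
  p_0/q_0 = 35/1
  p_1/q_1 = 36/1
  p_2/q_2 = 179/5
  p_3/q_3 = 215/6
  p_4/q_4 = 15229/425
  p_5/q_5 = 15444/431
  p_6/q_6 = 77005/2149
q_5 = 431 ≤ 1107 < 2149 = q_6, so the answer is 15444/431.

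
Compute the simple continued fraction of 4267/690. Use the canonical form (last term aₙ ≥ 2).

4267 = 6×690 + 127
690 = 5×127 + 55
127 = 2×55 + 17
55 = 3×17 + 4
17 = 4×4 + 1
4 = 4×1 + 0  (stop)
So 4267/690 = [6; 5, 2, 3, 4, 4].

[6; 5, 2, 3, 4, 4]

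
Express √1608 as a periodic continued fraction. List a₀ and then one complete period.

[40; 10, 80]

a₀ = ⌊√1608⌋ = 40.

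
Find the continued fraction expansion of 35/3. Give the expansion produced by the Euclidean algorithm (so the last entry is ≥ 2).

[11; 1, 2]

35 = 11×3 + 2
3 = 1×2 + 1
2 = 2×1 + 0  (stop)
So 35/3 = [11; 1, 2].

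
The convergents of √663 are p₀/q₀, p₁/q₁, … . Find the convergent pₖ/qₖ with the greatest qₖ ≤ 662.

√663 = [25; 1, 2, 1, 50, …] (period length 4).
Convergents:
  p_0/q_0 = 25/1
  p_1/q_1 = 26/1
  p_2/q_2 = 77/3
  p_3/q_3 = 103/4
  p_4/q_4 = 5227/203
  p_5/q_5 = 5330/207
  p_6/q_6 = 15887/617
  p_7/q_7 = 21217/824
q_6 = 617 ≤ 662 < 824 = q_7, so the answer is 15887/617.

15887/617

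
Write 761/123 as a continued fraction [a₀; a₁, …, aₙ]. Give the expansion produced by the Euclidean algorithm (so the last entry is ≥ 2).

[6; 5, 2, 1, 7]

761 = 6*123 + 23
123 = 5*23 + 8
23 = 2*8 + 7
8 = 1*7 + 1
7 = 7*1 + 0  (stop)
So 761/123 = [6; 5, 2, 1, 7].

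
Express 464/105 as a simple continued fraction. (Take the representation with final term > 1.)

464 = 4×105 + 44
105 = 2×44 + 17
44 = 2×17 + 10
17 = 1×10 + 7
10 = 1×7 + 3
7 = 2×3 + 1
3 = 3×1 + 0  (stop)
So 464/105 = [4; 2, 2, 1, 1, 2, 3].

[4; 2, 2, 1, 1, 2, 3]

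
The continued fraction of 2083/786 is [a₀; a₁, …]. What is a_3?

1

2083 = 2·786 + 511   →  a_0 = 2
786 = 1·511 + 275   →  a_1 = 1
511 = 1·275 + 236   →  a_2 = 1
275 = 1·236 + 39   →  a_3 = 1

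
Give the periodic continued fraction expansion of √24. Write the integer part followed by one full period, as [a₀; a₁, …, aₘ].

[4; 1, 8]

a₀ = ⌊√24⌋ = 4.
With m₀=0, d₀=1 and mₖ₊₁ = dₖaₖ − mₖ, dₖ₊₁ = (n − mₖ₊₁²)/dₖ, aₖ₊₁ = ⌊(a₀+mₖ₊₁)/dₖ₊₁⌋:
  k=1: m=4, d=8, a=1
  k=2: m=4, d=1, a=8
d=1 and a=2a₀=8 at k=2, so the next step gives (m, d) = (4, 8) again — its k=1 value — and the period has length 2.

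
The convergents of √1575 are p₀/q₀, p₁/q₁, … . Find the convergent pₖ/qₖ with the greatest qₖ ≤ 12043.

√1575 = [39; 1, 2, 5, 2, 1, 78, …] (period length 6).
Convergents:
  p_0/q_0 = 39/1
  p_1/q_1 = 40/1
  p_2/q_2 = 119/3
  p_3/q_3 = 635/16
  p_4/q_4 = 1389/35
  p_5/q_5 = 2024/51
  p_6/q_6 = 159261/4013
  p_7/q_7 = 161285/4064
  p_8/q_8 = 481831/12141
q_7 = 4064 ≤ 12043 < 12141 = q_8, so the answer is 161285/4064.

161285/4064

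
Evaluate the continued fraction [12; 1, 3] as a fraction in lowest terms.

51/4

Using pₖ = aₖpₖ₋₁ + pₖ₋₂ and qₖ = aₖqₖ₋₁ + qₖ₋₂:
  k=0: a=12, p=12, q=1
  k=1: a=1, p=13, q=1
  k=2: a=3, p=51, q=4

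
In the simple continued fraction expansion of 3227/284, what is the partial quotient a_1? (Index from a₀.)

2

3227 = 11·284 + 103   →  a_0 = 11
284 = 2·103 + 78   →  a_1 = 2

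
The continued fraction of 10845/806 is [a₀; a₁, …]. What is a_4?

10845 = 13·806 + 367   →  a_0 = 13
806 = 2·367 + 72   →  a_1 = 2
367 = 5·72 + 7   →  a_2 = 5
72 = 10·7 + 2   →  a_3 = 10
7 = 3·2 + 1   →  a_4 = 3

3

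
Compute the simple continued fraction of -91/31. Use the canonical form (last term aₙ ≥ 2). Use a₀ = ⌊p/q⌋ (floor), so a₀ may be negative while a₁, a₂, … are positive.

[-3; 15, 2]

-91 = -3*31 + 2
31 = 15*2 + 1
2 = 2*1 + 0  (stop)
So -91/31 = [-3; 15, 2].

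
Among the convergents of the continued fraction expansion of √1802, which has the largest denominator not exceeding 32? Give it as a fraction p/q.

√1802 = [42; 2, 4, 2, 84, …] (period length 4).
Convergents:
  p_0/q_0 = 42/1
  p_1/q_1 = 85/2
  p_2/q_2 = 382/9
  p_3/q_3 = 849/20
  p_4/q_4 = 71698/1689
q_3 = 20 ≤ 32 < 1689 = q_4, so the answer is 849/20.

849/20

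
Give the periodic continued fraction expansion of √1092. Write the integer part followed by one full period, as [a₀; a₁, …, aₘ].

[33; 22, 66]

a₀ = ⌊√1092⌋ = 33.
With m₀=0, d₀=1 and mₖ₊₁ = dₖaₖ − mₖ, dₖ₊₁ = (n − mₖ₊₁²)/dₖ, aₖ₊₁ = ⌊(a₀+mₖ₊₁)/dₖ₊₁⌋:
  k=1: m=33, d=3, a=22
  k=2: m=33, d=1, a=66
d=1 and a=2a₀=66 at k=2, so the next step gives (m, d) = (33, 3) again — its k=1 value — and the period has length 2.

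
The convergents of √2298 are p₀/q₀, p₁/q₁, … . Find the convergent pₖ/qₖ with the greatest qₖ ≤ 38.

√2298 = [47; 1, 14, 1, 94, …] (period length 4).
Convergents:
  p_0/q_0 = 47/1
  p_1/q_1 = 48/1
  p_2/q_2 = 719/15
  p_3/q_3 = 767/16
  p_4/q_4 = 72817/1519
q_3 = 16 ≤ 38 < 1519 = q_4, so the answer is 767/16.

767/16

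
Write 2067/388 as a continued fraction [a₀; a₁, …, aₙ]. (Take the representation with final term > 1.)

2067 = 5×388 + 127
388 = 3×127 + 7
127 = 18×7 + 1
7 = 7×1 + 0  (stop)
So 2067/388 = [5; 3, 18, 7].

[5; 3, 18, 7]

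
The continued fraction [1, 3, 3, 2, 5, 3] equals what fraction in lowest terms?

Using pₖ = aₖpₖ₋₁ + pₖ₋₂ and qₖ = aₖqₖ₋₁ + qₖ₋₂:
  k=0: a=1, p=1, q=1
  k=1: a=3, p=4, q=3
  k=2: a=3, p=13, q=10
  k=3: a=2, p=30, q=23
  k=4: a=5, p=163, q=125
  k=5: a=3, p=519, q=398

519/398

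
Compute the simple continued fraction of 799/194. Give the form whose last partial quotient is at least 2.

[4; 8, 2, 3, 3]

799 = 4×194 + 23
194 = 8×23 + 10
23 = 2×10 + 3
10 = 3×3 + 1
3 = 3×1 + 0  (stop)
So 799/194 = [4; 8, 2, 3, 3].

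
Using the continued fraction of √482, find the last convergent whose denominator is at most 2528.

√482 = [21; 1, 20, 1, 42, …] (period length 4).
Convergents:
  p_0/q_0 = 21/1
  p_1/q_1 = 22/1
  p_2/q_2 = 461/21
  p_3/q_3 = 483/22
  p_4/q_4 = 20747/945
  p_5/q_5 = 21230/967
  p_6/q_6 = 445347/20285
q_5 = 967 ≤ 2528 < 20285 = q_6, so the answer is 21230/967.

21230/967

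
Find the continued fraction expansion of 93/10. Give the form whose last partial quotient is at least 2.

93 = 9×10 + 3
10 = 3×3 + 1
3 = 3×1 + 0  (stop)
So 93/10 = [9; 3, 3].

[9; 3, 3]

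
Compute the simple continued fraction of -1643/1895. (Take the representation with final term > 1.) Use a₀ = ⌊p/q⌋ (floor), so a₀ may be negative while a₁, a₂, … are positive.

-1643 = -1×1895 + 252
1895 = 7×252 + 131
252 = 1×131 + 121
131 = 1×121 + 10
121 = 12×10 + 1
10 = 10×1 + 0  (stop)
So -1643/1895 = [-1; 7, 1, 1, 12, 10].

[-1; 7, 1, 1, 12, 10]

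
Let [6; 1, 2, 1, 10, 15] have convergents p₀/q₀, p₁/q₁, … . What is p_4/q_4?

290/43

Using pₖ = aₖpₖ₋₁ + pₖ₋₂, qₖ = aₖqₖ₋₁ + qₖ₋₂ (with p₋₁=1, p₋₂=0, q₋₁=0, q₋₂=1):
  k=0: a=6, p=6, q=1
  k=1: a=1, p=7, q=1
  k=2: a=2, p=20, q=3
  k=3: a=1, p=27, q=4
  k=4: a=10, p=290, q=43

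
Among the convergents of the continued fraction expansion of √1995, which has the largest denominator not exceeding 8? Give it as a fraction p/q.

134/3

√1995 = [44; 1, 1, 1, 88, …] (period length 4).
Convergents:
  p_0/q_0 = 44/1
  p_1/q_1 = 45/1
  p_2/q_2 = 89/2
  p_3/q_3 = 134/3
  p_4/q_4 = 11881/266
q_3 = 3 ≤ 8 < 266 = q_4, so the answer is 134/3.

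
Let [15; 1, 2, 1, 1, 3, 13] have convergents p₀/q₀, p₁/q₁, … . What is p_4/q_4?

Using pₖ = aₖpₖ₋₁ + pₖ₋₂, qₖ = aₖqₖ₋₁ + qₖ₋₂ (with p₋₁=1, p₋₂=0, q₋₁=0, q₋₂=1):
  k=0: a=15, p=15, q=1
  k=1: a=1, p=16, q=1
  k=2: a=2, p=47, q=3
  k=3: a=1, p=63, q=4
  k=4: a=1, p=110, q=7

110/7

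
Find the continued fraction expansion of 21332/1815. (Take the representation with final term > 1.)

21332 = 11·1815 + 1367
1815 = 1·1367 + 448
1367 = 3·448 + 23
448 = 19·23 + 11
23 = 2·11 + 1
11 = 11·1 + 0  (stop)
So 21332/1815 = [11; 1, 3, 19, 2, 11].

[11; 1, 3, 19, 2, 11]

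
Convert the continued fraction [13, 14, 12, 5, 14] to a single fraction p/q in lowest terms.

159401/12195

Using pₖ = aₖpₖ₋₁ + pₖ₋₂ and qₖ = aₖqₖ₋₁ + qₖ₋₂:
  k=0: a=13, p=13, q=1
  k=1: a=14, p=183, q=14
  k=2: a=12, p=2209, q=169
  k=3: a=5, p=11228, q=859
  k=4: a=14, p=159401, q=12195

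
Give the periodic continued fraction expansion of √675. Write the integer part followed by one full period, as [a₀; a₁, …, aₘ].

a₀ = ⌊√675⌋ = 25.
With m₀=0, d₀=1 and mₖ₊₁ = dₖaₖ − mₖ, dₖ₊₁ = (n − mₖ₊₁²)/dₖ, aₖ₊₁ = ⌊(a₀+mₖ₊₁)/dₖ₊₁⌋:
  k=1: m=25, d=50, a=1
  k=2: m=25, d=1, a=50
d=1 and a=2a₀=50 at k=2, so the next step gives (m, d) = (25, 50) again — its k=1 value — and the period has length 2.

[25; 1, 50]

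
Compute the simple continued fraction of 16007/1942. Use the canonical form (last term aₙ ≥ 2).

16007 = 8·1942 + 471
1942 = 4·471 + 58
471 = 8·58 + 7
58 = 8·7 + 2
7 = 3·2 + 1
2 = 2·1 + 0  (stop)
So 16007/1942 = [8; 4, 8, 8, 3, 2].

[8; 4, 8, 8, 3, 2]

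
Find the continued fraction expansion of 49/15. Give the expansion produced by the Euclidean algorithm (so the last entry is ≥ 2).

[3; 3, 1, 3]

49 = 3·15 + 4
15 = 3·4 + 3
4 = 1·3 + 1
3 = 3·1 + 0  (stop)
So 49/15 = [3; 3, 1, 3].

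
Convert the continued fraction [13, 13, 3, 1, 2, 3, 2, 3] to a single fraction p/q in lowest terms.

50667/3875

Fold from the inside: start with 3/1.
  2 + 1/3 = 7/3
  3 + 3/7 = 24/7
  2 + 7/24 = 55/24
  1 + 24/55 = 79/55
  3 + 55/79 = 292/79
  13 + 79/292 = 3875/292
  13 + 292/3875 = 50667/3875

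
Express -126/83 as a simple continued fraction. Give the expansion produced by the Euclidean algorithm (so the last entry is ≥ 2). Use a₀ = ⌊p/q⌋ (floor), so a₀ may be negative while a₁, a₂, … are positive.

-126 = -2·83 + 40
83 = 2·40 + 3
40 = 13·3 + 1
3 = 3·1 + 0  (stop)
So -126/83 = [-2; 2, 13, 3].

[-2; 2, 13, 3]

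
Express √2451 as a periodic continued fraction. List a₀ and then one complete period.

a₀ = ⌊√2451⌋ = 49.
With m₀=0, d₀=1 and mₖ₊₁ = dₖaₖ − mₖ, dₖ₊₁ = (n − mₖ₊₁²)/dₖ, aₖ₊₁ = ⌊(a₀+mₖ₊₁)/dₖ₊₁⌋:
  k=1: m=49, d=50, a=1
  k=2: m=1, d=49, a=1
  k=3: m=48, d=3, a=32
  k=4: m=48, d=49, a=1
  k=5: m=1, d=50, a=1
  k=6: m=49, d=1, a=98
d=1 and a=2a₀=98 at k=6, so the next step gives (m, d) = (49, 50) again — its k=1 value — and the period has length 6.

[49; 1, 1, 32, 1, 1, 98]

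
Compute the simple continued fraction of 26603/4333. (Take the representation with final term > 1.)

[6; 7, 6, 5, 1, 3, 4]

26603 = 6×4333 + 605
4333 = 7×605 + 98
605 = 6×98 + 17
98 = 5×17 + 13
17 = 1×13 + 4
13 = 3×4 + 1
4 = 4×1 + 0  (stop)
So 26603/4333 = [6; 7, 6, 5, 1, 3, 4].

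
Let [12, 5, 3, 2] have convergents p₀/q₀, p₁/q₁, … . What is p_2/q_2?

Using pₖ = aₖpₖ₋₁ + pₖ₋₂, qₖ = aₖqₖ₋₁ + qₖ₋₂ (with p₋₁=1, p₋₂=0, q₋₁=0, q₋₂=1):
  k=0: a=12, p=12, q=1
  k=1: a=5, p=61, q=5
  k=2: a=3, p=195, q=16

195/16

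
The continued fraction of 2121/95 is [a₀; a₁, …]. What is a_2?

2121 = 22·95 + 31   →  a_0 = 22
95 = 3·31 + 2   →  a_1 = 3
31 = 15·2 + 1   →  a_2 = 15

15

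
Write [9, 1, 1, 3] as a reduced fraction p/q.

Fold from the inside: start with 3/1.
  1 + 1/3 = 4/3
  1 + 3/4 = 7/4
  9 + 4/7 = 67/7

67/7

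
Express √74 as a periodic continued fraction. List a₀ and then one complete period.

a₀ = ⌊√74⌋ = 8.
With m₀=0, d₀=1 and mₖ₊₁ = dₖaₖ − mₖ, dₖ₊₁ = (n − mₖ₊₁²)/dₖ, aₖ₊₁ = ⌊(a₀+mₖ₊₁)/dₖ₊₁⌋:
  k=1: m=8, d=10, a=1
  k=2: m=2, d=7, a=1
  k=3: m=5, d=7, a=1
  k=4: m=2, d=10, a=1
  k=5: m=8, d=1, a=16
d=1 and a=2a₀=16 at k=5, so the next step gives (m, d) = (8, 10) again — its k=1 value — and the period has length 5.

[8; 1, 1, 1, 1, 16]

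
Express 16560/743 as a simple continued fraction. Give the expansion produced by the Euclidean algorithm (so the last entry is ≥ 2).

[22; 3, 2, 8, 2, 2, 2]

16560 = 22*743 + 214
743 = 3*214 + 101
214 = 2*101 + 12
101 = 8*12 + 5
12 = 2*5 + 2
5 = 2*2 + 1
2 = 2*1 + 0  (stop)
So 16560/743 = [22; 3, 2, 8, 2, 2, 2].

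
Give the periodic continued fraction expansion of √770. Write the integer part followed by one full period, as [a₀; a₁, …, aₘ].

[27; 1, 2, 1, 54]

a₀ = ⌊√770⌋ = 27.
With m₀=0, d₀=1 and mₖ₊₁ = dₖaₖ − mₖ, dₖ₊₁ = (n − mₖ₊₁²)/dₖ, aₖ₊₁ = ⌊(a₀+mₖ₊₁)/dₖ₊₁⌋:
  k=1: m=27, d=41, a=1
  k=2: m=14, d=14, a=2
  k=3: m=14, d=41, a=1
  k=4: m=27, d=1, a=54
d=1 and a=2a₀=54 at k=4, so the next step gives (m, d) = (27, 41) again — its k=1 value — and the period has length 4.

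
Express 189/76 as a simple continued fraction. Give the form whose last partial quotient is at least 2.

[2; 2, 18, 2]

189 = 2×76 + 37
76 = 2×37 + 2
37 = 18×2 + 1
2 = 2×1 + 0  (stop)
So 189/76 = [2; 2, 18, 2].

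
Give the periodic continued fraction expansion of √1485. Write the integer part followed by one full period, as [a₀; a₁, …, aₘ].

[38; 1, 1, 6, 1, 1, 76]

a₀ = ⌊√1485⌋ = 38.
With m₀=0, d₀=1 and mₖ₊₁ = dₖaₖ − mₖ, dₖ₊₁ = (n − mₖ₊₁²)/dₖ, aₖ₊₁ = ⌊(a₀+mₖ₊₁)/dₖ₊₁⌋:
  k=1: m=38, d=41, a=1
  k=2: m=3, d=36, a=1
  k=3: m=33, d=11, a=6
  k=4: m=33, d=36, a=1
  k=5: m=3, d=41, a=1
  k=6: m=38, d=1, a=76
d=1 and a=2a₀=76 at k=6, so the next step gives (m, d) = (38, 41) again — its k=1 value — and the period has length 6.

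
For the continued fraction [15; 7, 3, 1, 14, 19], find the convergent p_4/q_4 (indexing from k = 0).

Using pₖ = aₖpₖ₋₁ + pₖ₋₂, qₖ = aₖqₖ₋₁ + qₖ₋₂ (with p₋₁=1, p₋₂=0, q₋₁=0, q₋₂=1):
  k=0: a=15, p=15, q=1
  k=1: a=7, p=106, q=7
  k=2: a=3, p=333, q=22
  k=3: a=1, p=439, q=29
  k=4: a=14, p=6479, q=428

6479/428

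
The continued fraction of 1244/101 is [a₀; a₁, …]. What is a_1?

1244 = 12·101 + 32   →  a_0 = 12
101 = 3·32 + 5   →  a_1 = 3

3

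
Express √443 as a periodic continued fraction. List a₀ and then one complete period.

[21; 21, 42]

a₀ = ⌊√443⌋ = 21.
With m₀=0, d₀=1 and mₖ₊₁ = dₖaₖ − mₖ, dₖ₊₁ = (n − mₖ₊₁²)/dₖ, aₖ₊₁ = ⌊(a₀+mₖ₊₁)/dₖ₊₁⌋:
  k=1: m=21, d=2, a=21
  k=2: m=21, d=1, a=42
d=1 and a=2a₀=42 at k=2, so the next step gives (m, d) = (21, 2) again — its k=1 value — and the period has length 2.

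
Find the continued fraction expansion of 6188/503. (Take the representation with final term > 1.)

6188 = 12*503 + 152
503 = 3*152 + 47
152 = 3*47 + 11
47 = 4*11 + 3
11 = 3*3 + 2
3 = 1*2 + 1
2 = 2*1 + 0  (stop)
So 6188/503 = [12; 3, 3, 4, 3, 1, 2].

[12; 3, 3, 4, 3, 1, 2]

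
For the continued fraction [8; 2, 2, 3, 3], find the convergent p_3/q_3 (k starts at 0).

Using pₖ = aₖpₖ₋₁ + pₖ₋₂, qₖ = aₖqₖ₋₁ + qₖ₋₂ (with p₋₁=1, p₋₂=0, q₋₁=0, q₋₂=1):
  k=0: a=8, p=8, q=1
  k=1: a=2, p=17, q=2
  k=2: a=2, p=42, q=5
  k=3: a=3, p=143, q=17

143/17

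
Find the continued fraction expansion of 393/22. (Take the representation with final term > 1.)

[17; 1, 6, 3]

393 = 17×22 + 19
22 = 1×19 + 3
19 = 6×3 + 1
3 = 3×1 + 0  (stop)
So 393/22 = [17; 1, 6, 3].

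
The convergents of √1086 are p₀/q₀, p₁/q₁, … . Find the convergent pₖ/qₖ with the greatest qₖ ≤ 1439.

47092/1429

√1086 = [32; 1, 20, 1, 64, …] (period length 4).
Convergents:
  p_0/q_0 = 32/1
  p_1/q_1 = 33/1
  p_2/q_2 = 692/21
  p_3/q_3 = 725/22
  p_4/q_4 = 47092/1429
  p_5/q_5 = 47817/1451
q_4 = 1429 ≤ 1439 < 1451 = q_5, so the answer is 47092/1429.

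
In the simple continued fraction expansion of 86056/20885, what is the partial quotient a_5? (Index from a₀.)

7

86056 = 4·20885 + 2516   →  a_0 = 4
20885 = 8·2516 + 757   →  a_1 = 8
2516 = 3·757 + 245   →  a_2 = 3
757 = 3·245 + 22   →  a_3 = 3
245 = 11·22 + 3   →  a_4 = 11
22 = 7·3 + 1   →  a_5 = 7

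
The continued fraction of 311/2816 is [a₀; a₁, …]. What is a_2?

18

311 = 0·2816 + 311   →  a_0 = 0
2816 = 9·311 + 17   →  a_1 = 9
311 = 18·17 + 5   →  a_2 = 18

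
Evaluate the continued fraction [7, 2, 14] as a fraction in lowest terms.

Fold from the inside: start with 14/1.
  2 + 1/14 = 29/14
  7 + 14/29 = 217/29

217/29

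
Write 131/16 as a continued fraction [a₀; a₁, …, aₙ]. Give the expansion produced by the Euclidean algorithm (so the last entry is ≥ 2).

131 = 8×16 + 3
16 = 5×3 + 1
3 = 3×1 + 0  (stop)
So 131/16 = [8; 5, 3].

[8; 5, 3]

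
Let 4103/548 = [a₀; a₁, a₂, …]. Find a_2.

4103 = 7·548 + 267   →  a_0 = 7
548 = 2·267 + 14   →  a_1 = 2
267 = 19·14 + 1   →  a_2 = 19

19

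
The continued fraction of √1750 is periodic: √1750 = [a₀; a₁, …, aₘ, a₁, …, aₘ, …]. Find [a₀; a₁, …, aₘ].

[41; 1, 4, 1, 82]

a₀ = ⌊√1750⌋ = 41.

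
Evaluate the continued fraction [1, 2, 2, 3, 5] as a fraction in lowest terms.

127/90

Using pₖ = aₖpₖ₋₁ + pₖ₋₂ and qₖ = aₖqₖ₋₁ + qₖ₋₂:
  k=0: a=1, p=1, q=1
  k=1: a=2, p=3, q=2
  k=2: a=2, p=7, q=5
  k=3: a=3, p=24, q=17
  k=4: a=5, p=127, q=90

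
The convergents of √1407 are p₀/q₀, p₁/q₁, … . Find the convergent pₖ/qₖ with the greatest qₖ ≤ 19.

75/2

√1407 = [37; 1, 1, 24, 1, 1, 74, …] (period length 6).
Convergents:
  p_0/q_0 = 37/1
  p_1/q_1 = 38/1
  p_2/q_2 = 75/2
  p_3/q_3 = 1838/49
q_2 = 2 ≤ 19 < 49 = q_3, so the answer is 75/2.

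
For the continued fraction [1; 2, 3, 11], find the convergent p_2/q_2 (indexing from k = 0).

10/7

Using pₖ = aₖpₖ₋₁ + pₖ₋₂, qₖ = aₖqₖ₋₁ + qₖ₋₂ (with p₋₁=1, p₋₂=0, q₋₁=0, q₋₂=1):
  k=0: a=1, p=1, q=1
  k=1: a=2, p=3, q=2
  k=2: a=3, p=10, q=7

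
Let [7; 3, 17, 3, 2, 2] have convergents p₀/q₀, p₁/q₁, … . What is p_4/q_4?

2711/370

Using pₖ = aₖpₖ₋₁ + pₖ₋₂, qₖ = aₖqₖ₋₁ + qₖ₋₂ (with p₋₁=1, p₋₂=0, q₋₁=0, q₋₂=1):
  k=0: a=7, p=7, q=1
  k=1: a=3, p=22, q=3
  k=2: a=17, p=381, q=52
  k=3: a=3, p=1165, q=159
  k=4: a=2, p=2711, q=370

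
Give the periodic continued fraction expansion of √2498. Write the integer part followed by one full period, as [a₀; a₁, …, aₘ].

[49; 1, 48, 1, 98]

a₀ = ⌊√2498⌋ = 49.
With m₀=0, d₀=1 and mₖ₊₁ = dₖaₖ − mₖ, dₖ₊₁ = (n − mₖ₊₁²)/dₖ, aₖ₊₁ = ⌊(a₀+mₖ₊₁)/dₖ₊₁⌋:
  k=1: m=49, d=97, a=1
  k=2: m=48, d=2, a=48
  k=3: m=48, d=97, a=1
  k=4: m=49, d=1, a=98
d=1 and a=2a₀=98 at k=4, so the next step gives (m, d) = (49, 97) again — its k=1 value — and the period has length 4.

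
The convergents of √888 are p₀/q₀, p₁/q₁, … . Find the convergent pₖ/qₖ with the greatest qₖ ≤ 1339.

√888 = [29; 1, 3, 1, 58, …] (period length 4).
Convergents:
  p_0/q_0 = 29/1
  p_1/q_1 = 30/1
  p_2/q_2 = 119/4
  p_3/q_3 = 149/5
  p_4/q_4 = 8761/294
  p_5/q_5 = 8910/299
  p_6/q_6 = 35491/1191
  p_7/q_7 = 44401/1490
q_6 = 1191 ≤ 1339 < 1490 = q_7, so the answer is 35491/1191.

35491/1191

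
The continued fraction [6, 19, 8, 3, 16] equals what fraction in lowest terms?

Fold from the inside: start with 16/1.
  3 + 1/16 = 49/16
  8 + 16/49 = 408/49
  19 + 49/408 = 7801/408
  6 + 408/7801 = 47214/7801

47214/7801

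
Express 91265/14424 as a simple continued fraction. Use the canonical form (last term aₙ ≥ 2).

[6; 3, 18, 11, 2, 1, 7]

91265 = 6*14424 + 4721
14424 = 3*4721 + 261
4721 = 18*261 + 23
261 = 11*23 + 8
23 = 2*8 + 7
8 = 1*7 + 1
7 = 7*1 + 0  (stop)
So 91265/14424 = [6; 3, 18, 11, 2, 1, 7].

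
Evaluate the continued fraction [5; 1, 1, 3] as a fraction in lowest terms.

Using pₖ = aₖpₖ₋₁ + pₖ₋₂ and qₖ = aₖqₖ₋₁ + qₖ₋₂:
  k=0: a=5, p=5, q=1
  k=1: a=1, p=6, q=1
  k=2: a=1, p=11, q=2
  k=3: a=3, p=39, q=7

39/7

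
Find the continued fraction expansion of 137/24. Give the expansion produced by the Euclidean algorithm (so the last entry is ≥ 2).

[5; 1, 2, 2, 3]

137 = 5*24 + 17
24 = 1*17 + 7
17 = 2*7 + 3
7 = 2*3 + 1
3 = 3*1 + 0  (stop)
So 137/24 = [5; 1, 2, 2, 3].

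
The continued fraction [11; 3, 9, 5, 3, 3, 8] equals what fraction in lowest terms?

142302/12569

Using pₖ = aₖpₖ₋₁ + pₖ₋₂ and qₖ = aₖqₖ₋₁ + qₖ₋₂:
  k=0: a=11, p=11, q=1
  k=1: a=3, p=34, q=3
  k=2: a=9, p=317, q=28
  k=3: a=5, p=1619, q=143
  k=4: a=3, p=5174, q=457
  k=5: a=3, p=17141, q=1514
  k=6: a=8, p=142302, q=12569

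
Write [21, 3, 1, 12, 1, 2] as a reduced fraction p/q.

Using pₖ = aₖpₖ₋₁ + pₖ₋₂ and qₖ = aₖqₖ₋₁ + qₖ₋₂:
  k=0: a=21, p=21, q=1
  k=1: a=3, p=64, q=3
  k=2: a=1, p=85, q=4
  k=3: a=12, p=1084, q=51
  k=4: a=1, p=1169, q=55
  k=5: a=2, p=3422, q=161

3422/161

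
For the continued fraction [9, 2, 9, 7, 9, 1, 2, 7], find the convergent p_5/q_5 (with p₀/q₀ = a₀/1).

12970/1369

Using pₖ = aₖpₖ₋₁ + pₖ₋₂, qₖ = aₖqₖ₋₁ + qₖ₋₂ (with p₋₁=1, p₋₂=0, q₋₁=0, q₋₂=1):
  k=0: a=9, p=9, q=1
  k=1: a=2, p=19, q=2
  k=2: a=9, p=180, q=19
  k=3: a=7, p=1279, q=135
  k=4: a=9, p=11691, q=1234
  k=5: a=1, p=12970, q=1369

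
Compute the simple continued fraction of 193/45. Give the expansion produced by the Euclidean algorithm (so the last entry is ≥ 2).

193 = 4·45 + 13
45 = 3·13 + 6
13 = 2·6 + 1
6 = 6·1 + 0  (stop)
So 193/45 = [4; 3, 2, 6].

[4; 3, 2, 6]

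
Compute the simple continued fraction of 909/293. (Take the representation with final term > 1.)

909 = 3·293 + 30
293 = 9·30 + 23
30 = 1·23 + 7
23 = 3·7 + 2
7 = 3·2 + 1
2 = 2·1 + 0  (stop)
So 909/293 = [3; 9, 1, 3, 3, 2].

[3; 9, 1, 3, 3, 2]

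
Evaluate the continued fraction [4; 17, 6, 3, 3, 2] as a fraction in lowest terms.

Fold from the inside: start with 2/1.
  3 + 1/2 = 7/2
  3 + 2/7 = 23/7
  6 + 7/23 = 145/23
  17 + 23/145 = 2488/145
  4 + 145/2488 = 10097/2488

10097/2488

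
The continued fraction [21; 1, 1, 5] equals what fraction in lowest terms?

Fold from the inside: start with 5/1.
  1 + 1/5 = 6/5
  1 + 5/6 = 11/6
  21 + 6/11 = 237/11

237/11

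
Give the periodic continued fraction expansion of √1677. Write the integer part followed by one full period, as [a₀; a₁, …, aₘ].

[40; 1, 19, 2, 19, 1, 80]

a₀ = ⌊√1677⌋ = 40.
With m₀=0, d₀=1 and mₖ₊₁ = dₖaₖ − mₖ, dₖ₊₁ = (n − mₖ₊₁²)/dₖ, aₖ₊₁ = ⌊(a₀+mₖ₊₁)/dₖ₊₁⌋:
  k=1: m=40, d=77, a=1
  k=2: m=37, d=4, a=19
  k=3: m=39, d=39, a=2
  k=4: m=39, d=4, a=19
  k=5: m=37, d=77, a=1
  k=6: m=40, d=1, a=80
d=1 and a=2a₀=80 at k=6, so the next step gives (m, d) = (40, 77) again — its k=1 value — and the period has length 6.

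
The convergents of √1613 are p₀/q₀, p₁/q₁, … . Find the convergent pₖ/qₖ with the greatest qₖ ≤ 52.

1486/37

√1613 = [40; 6, 6, 80, …] (period length 3).
Convergents:
  p_0/q_0 = 40/1
  p_1/q_1 = 241/6
  p_2/q_2 = 1486/37
  p_3/q_3 = 119121/2966
q_2 = 37 ≤ 52 < 2966 = q_3, so the answer is 1486/37.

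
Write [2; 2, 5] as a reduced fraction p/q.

27/11

Using pₖ = aₖpₖ₋₁ + pₖ₋₂ and qₖ = aₖqₖ₋₁ + qₖ₋₂:
  k=0: a=2, p=2, q=1
  k=1: a=2, p=5, q=2
  k=2: a=5, p=27, q=11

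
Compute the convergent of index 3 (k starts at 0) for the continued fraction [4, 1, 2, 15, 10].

215/46

Using pₖ = aₖpₖ₋₁ + pₖ₋₂, qₖ = aₖqₖ₋₁ + qₖ₋₂ (with p₋₁=1, p₋₂=0, q₋₁=0, q₋₂=1):
  k=0: a=4, p=4, q=1
  k=1: a=1, p=5, q=1
  k=2: a=2, p=14, q=3
  k=3: a=15, p=215, q=46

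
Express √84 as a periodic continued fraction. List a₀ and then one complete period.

[9; 6, 18]

a₀ = ⌊√84⌋ = 9.
With m₀=0, d₀=1 and mₖ₊₁ = dₖaₖ − mₖ, dₖ₊₁ = (n − mₖ₊₁²)/dₖ, aₖ₊₁ = ⌊(a₀+mₖ₊₁)/dₖ₊₁⌋:
  k=1: m=9, d=3, a=6
  k=2: m=9, d=1, a=18
d=1 and a=2a₀=18 at k=2, so the next step gives (m, d) = (9, 3) again — its k=1 value — and the period has length 2.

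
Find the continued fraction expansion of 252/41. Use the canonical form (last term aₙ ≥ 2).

[6; 6, 1, 5]

252 = 6*41 + 6
41 = 6*6 + 5
6 = 1*5 + 1
5 = 5*1 + 0  (stop)
So 252/41 = [6; 6, 1, 5].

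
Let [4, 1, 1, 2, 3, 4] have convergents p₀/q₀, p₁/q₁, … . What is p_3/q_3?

Using pₖ = aₖpₖ₋₁ + pₖ₋₂, qₖ = aₖqₖ₋₁ + qₖ₋₂ (with p₋₁=1, p₋₂=0, q₋₁=0, q₋₂=1):
  k=0: a=4, p=4, q=1
  k=1: a=1, p=5, q=1
  k=2: a=1, p=9, q=2
  k=3: a=2, p=23, q=5

23/5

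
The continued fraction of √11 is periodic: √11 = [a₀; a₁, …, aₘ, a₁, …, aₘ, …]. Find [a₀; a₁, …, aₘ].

[3; 3, 6]

a₀ = ⌊√11⌋ = 3.
With m₀=0, d₀=1 and mₖ₊₁ = dₖaₖ − mₖ, dₖ₊₁ = (n − mₖ₊₁²)/dₖ, aₖ₊₁ = ⌊(a₀+mₖ₊₁)/dₖ₊₁⌋:
  k=1: m=3, d=2, a=3
  k=2: m=3, d=1, a=6
d=1 and a=2a₀=6 at k=2, so the next step gives (m, d) = (3, 2) again — its k=1 value — and the period has length 2.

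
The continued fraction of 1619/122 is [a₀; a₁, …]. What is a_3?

2

1619 = 13·122 + 33   →  a_0 = 13
122 = 3·33 + 23   →  a_1 = 3
33 = 1·23 + 10   →  a_2 = 1
23 = 2·10 + 3   →  a_3 = 2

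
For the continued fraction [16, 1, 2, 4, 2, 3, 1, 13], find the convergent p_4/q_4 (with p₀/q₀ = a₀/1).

484/29

Using pₖ = aₖpₖ₋₁ + pₖ₋₂, qₖ = aₖqₖ₋₁ + qₖ₋₂ (with p₋₁=1, p₋₂=0, q₋₁=0, q₋₂=1):
  k=0: a=16, p=16, q=1
  k=1: a=1, p=17, q=1
  k=2: a=2, p=50, q=3
  k=3: a=4, p=217, q=13
  k=4: a=2, p=484, q=29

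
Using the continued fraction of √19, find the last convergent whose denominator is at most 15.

√19 = [4; 2, 1, 3, 1, 2, 8, …] (period length 6).
Convergents:
  p_0/q_0 = 4/1
  p_1/q_1 = 9/2
  p_2/q_2 = 13/3
  p_3/q_3 = 48/11
  p_4/q_4 = 61/14
  p_5/q_5 = 170/39
q_4 = 14 ≤ 15 < 39 = q_5, so the answer is 61/14.

61/14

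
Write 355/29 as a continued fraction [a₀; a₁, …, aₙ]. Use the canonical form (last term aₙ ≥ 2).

355 = 12*29 + 7
29 = 4*7 + 1
7 = 7*1 + 0  (stop)
So 355/29 = [12; 4, 7].

[12; 4, 7]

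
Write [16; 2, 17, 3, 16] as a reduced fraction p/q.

28801/1747

Using pₖ = aₖpₖ₋₁ + pₖ₋₂ and qₖ = aₖqₖ₋₁ + qₖ₋₂:
  k=0: a=16, p=16, q=1
  k=1: a=2, p=33, q=2
  k=2: a=17, p=577, q=35
  k=3: a=3, p=1764, q=107
  k=4: a=16, p=28801, q=1747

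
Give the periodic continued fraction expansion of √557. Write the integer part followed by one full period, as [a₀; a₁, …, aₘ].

a₀ = ⌊√557⌋ = 23.

[23; 1, 1, 1, 1, 46]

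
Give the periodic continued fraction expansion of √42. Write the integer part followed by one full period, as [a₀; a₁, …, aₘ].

[6; 2, 12]

a₀ = ⌊√42⌋ = 6.
With m₀=0, d₀=1 and mₖ₊₁ = dₖaₖ − mₖ, dₖ₊₁ = (n − mₖ₊₁²)/dₖ, aₖ₊₁ = ⌊(a₀+mₖ₊₁)/dₖ₊₁⌋:
  k=1: m=6, d=6, a=2
  k=2: m=6, d=1, a=12
d=1 and a=2a₀=12 at k=2, so the next step gives (m, d) = (6, 6) again — its k=1 value — and the period has length 2.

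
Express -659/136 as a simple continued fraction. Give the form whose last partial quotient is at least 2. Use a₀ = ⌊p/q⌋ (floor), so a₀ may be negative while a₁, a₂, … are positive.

-659 = -5·136 + 21
136 = 6·21 + 10
21 = 2·10 + 1
10 = 10·1 + 0  (stop)
So -659/136 = [-5; 6, 2, 10].

[-5; 6, 2, 10]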